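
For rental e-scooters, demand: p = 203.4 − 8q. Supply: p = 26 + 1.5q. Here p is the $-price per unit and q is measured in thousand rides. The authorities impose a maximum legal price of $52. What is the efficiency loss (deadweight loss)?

Competitive equilibrium: 203.4 − 8q = 26 + 1.5q → q* = 18.6737, p* = 54.0105.
At the ceiling p = 52, quantity supplied = (52 − 26)/1.5 = 17.3333.
Willingness to pay at q' = 17.3333: 203.4 − 8·17.3333 = 64.7336.
Δq = 18.6737 − 17.3333 = 1.3404; wedge = 64.7336 − 52 = 12.7336.
Deadweight loss = ½ × 1.3404 × 12.7336 = $8.53 thousand.

$8.53 thousand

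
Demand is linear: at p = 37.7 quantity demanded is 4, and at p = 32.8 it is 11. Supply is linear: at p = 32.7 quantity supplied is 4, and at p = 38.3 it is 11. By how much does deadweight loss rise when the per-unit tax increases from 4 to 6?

Demand slope = (32.8 − 37.7)/(11 − 4) = −0.7, so p = 40.5 − 0.7q.
Supply slope = (38.3 − 32.7)/(11 − 4) = 0.8, so p = 29.5 + 0.8q.
Competitive equilibrium: 40.5 − 0.7q = 29.5 + 0.8q → q* = 7.3333, p* = 35.3667.
For a per-unit tax t: Δq = t/1.5, so DWL = ½·t·(t/1.5) = t²/3.
At t = 4: DWL = 5.333. At t = 6: DWL = 12.
Increase = 12 − 5.333 = 6.67.

6.67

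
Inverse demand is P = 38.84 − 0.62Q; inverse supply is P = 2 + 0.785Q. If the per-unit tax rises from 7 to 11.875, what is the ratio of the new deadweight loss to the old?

Competitive equilibrium: 38.84 − 0.62Q = 2 + 0.785Q → Q* = 26.2206, P* = 22.5832.
For a per-unit tax t: ΔQ = t/1.405, so DWL = ½·t·(t/1.405) = t²/2.81.
At t = 7: DWL = 17.438. At t = 11.875: DWL = 50.183.
Ratio = (11.875/7)² = 2.878.

2.878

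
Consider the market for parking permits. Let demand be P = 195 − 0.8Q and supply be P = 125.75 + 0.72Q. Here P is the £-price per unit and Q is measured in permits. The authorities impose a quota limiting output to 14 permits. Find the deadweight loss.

£756.95

Competitive equilibrium: 195 − 0.8Q = 125.75 + 0.72Q → Q* = 45.5592, P* = 158.5526.
At Q = 14: demand price = 195 − 0.8·14 = 183.8; supply price = 125.75 + 0.72·14 = 135.83.
ΔQ = 45.5592 − 14 = 31.5592; wedge = 183.8 − 135.83 = 47.97.
The triangle = ½ × 31.5592 × 47.97 = £756.95.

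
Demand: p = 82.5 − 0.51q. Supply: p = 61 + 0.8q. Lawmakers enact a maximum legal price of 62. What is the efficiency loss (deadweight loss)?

Competitive equilibrium: 82.5 − 0.51q = 61 + 0.8q → q* = 16.4122, p* = 74.1298.
At the ceiling p = 62, quantity supplied = (62 − 61)/0.8 = 1.25.
Willingness to pay at q' = 1.25: 82.5 − 0.51·1.25 = 81.8625.
Δq = 16.4122 − 1.25 = 15.1622; wedge = 81.8625 − 62 = 19.8625.
The triangle = ½ × 15.1622 × 19.8625 = 150.58.

150.58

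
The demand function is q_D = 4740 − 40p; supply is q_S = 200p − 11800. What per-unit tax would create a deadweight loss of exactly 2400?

In inverse form: demand p = 118.5 − 0.025q, supply p = 59 + 0.005q.
Competitive equilibrium: 118.5 − 0.025q = 59 + 0.005q → q* = 1983.3333, p* = 68.9167.
A tax t gives Δq = t/0.03 and wedge t, so DWL = t²/0.06.
t²/0.06 = 2400 → t² = 144 → t = 12.

12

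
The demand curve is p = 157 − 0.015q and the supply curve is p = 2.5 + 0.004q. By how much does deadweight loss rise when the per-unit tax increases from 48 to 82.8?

119785.26

Competitive equilibrium: 157 − 0.015q = 2.5 + 0.004q → q* = 8131.5789, p* = 35.0263.
For a per-unit tax t: Δq = t/0.019, so DWL = ½·t·(t/0.019) = t²/0.038.
At t = 48: DWL = 60631.579. At t = 82.8: DWL = 180416.842.
Increase = 180416.842 − 60631.579 = 119785.26.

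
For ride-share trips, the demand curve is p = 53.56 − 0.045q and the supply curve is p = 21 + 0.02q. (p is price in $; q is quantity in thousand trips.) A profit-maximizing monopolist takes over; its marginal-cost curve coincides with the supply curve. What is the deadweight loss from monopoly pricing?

$1364.79 thousand

Competitive equilibrium: 53.56 − 0.045q = 21 + 0.02q → q* = 500.9231, p* = 31.0185.
Marginal revenue: MR = 53.56 − 0.09q. Set MR = MC: 53.56 − 0.09q = 21 + 0.02q → q_m = 296.
Price p_m = 53.56 − 0.045·296 = 40.24; MC(q_m) = 21 + 0.02·296 = 26.92.
Competitive q* = 500.9231, so Δq = 204.9231; wedge = 40.24 − 26.92 = 13.32.
Welfare loss = ½ × 204.9231 × 13.32 = $1364.79 thousand.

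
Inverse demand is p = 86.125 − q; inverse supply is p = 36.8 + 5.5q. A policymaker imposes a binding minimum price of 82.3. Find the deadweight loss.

Competitive equilibrium: 86.125 − q = 36.8 + 5.5q → q* = 7.5885, p* = 78.5365.
At the floor p = 82.3, quantity demanded = (86.125 − 82.3)/1 = 3.825.
Sellers' marginal cost at q' = 3.825: 36.8 + 5.5·3.825 = 57.8375.
Δq = 7.5885 − 3.825 = 3.7635; wedge = 82.3 − 57.8375 = 24.4625.
The triangle = ½ × 3.7635 × 24.4625 = 46.03.

46.03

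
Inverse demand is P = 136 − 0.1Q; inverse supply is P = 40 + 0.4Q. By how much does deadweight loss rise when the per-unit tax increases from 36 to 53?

Competitive equilibrium: 136 − 0.1Q = 40 + 0.4Q → Q* = 192, P* = 116.8.
For a per-unit tax t: ΔQ = t/0.5, so DWL = ½·t·(t/0.5) = t²/1.
At t = 36: DWL = 1296. At t = 53: DWL = 2809.
Increase = 2809 − 1296 = 1513.

1513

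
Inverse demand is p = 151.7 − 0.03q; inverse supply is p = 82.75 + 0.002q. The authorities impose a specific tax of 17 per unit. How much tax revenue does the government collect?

27598.44

Competitive equilibrium: 151.7 − 0.03q = 82.75 + 0.002q → q* = 2154.6875, p* = 87.0594.
With the tax, the buyer price exceeds the seller price by 17: (151.7 − 0.03q) − (82.75 + 0.002q) = 17 → q' = 1623.4375.
Tax revenue = 17 × 1623.4375 = 27598.44.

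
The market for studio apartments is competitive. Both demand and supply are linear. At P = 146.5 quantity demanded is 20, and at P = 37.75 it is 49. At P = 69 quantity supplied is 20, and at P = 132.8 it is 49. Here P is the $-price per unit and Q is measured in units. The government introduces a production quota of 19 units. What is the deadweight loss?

$585.20

Demand slope = (37.75 − 146.5)/(49 − 20) = −3.75, so P = 221.5 − 3.75Q.
Supply slope = (132.8 − 69)/(49 − 20) = 2.2, so P = 25 + 2.2Q.
Competitive equilibrium: 221.5 − 3.75Q = 25 + 2.2Q → Q* = 33.0252, P* = 97.6555.
At Q = 19: demand price = 221.5 − 3.75·19 = 150.25; supply price = 25 + 2.2·19 = 66.8.
ΔQ = 33.0252 − 19 = 14.0252; wedge = 150.25 − 66.8 = 83.45.
Welfare loss = ½ × 14.0252 × 83.45 = $585.20.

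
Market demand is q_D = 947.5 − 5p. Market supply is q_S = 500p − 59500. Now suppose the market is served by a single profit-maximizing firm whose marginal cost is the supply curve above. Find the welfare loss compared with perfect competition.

3045.12

In inverse form: demand p = 189.5 − 0.2q, supply p = 119 + 0.002q.
Competitive equilibrium: 189.5 − 0.2q = 119 + 0.002q → q* = 349.0099, p* = 119.69802.
Marginal revenue: MR = 189.5 − 0.4q. Set MR = MC: 189.5 − 0.4q = 119 + 0.002q → q_m = 175.37313.
Price p_m = 189.5 − 0.2·175.37313 = 154.42537; MC(q_m) = 119 + 0.002·175.37313 = 119.35075.
Competitive q* = 349.0099, so Δq = 173.63677; wedge = 154.42537 − 119.35075 = 35.07462.
DWL = ½ × 173.63677 × 35.07462 = 3045.12.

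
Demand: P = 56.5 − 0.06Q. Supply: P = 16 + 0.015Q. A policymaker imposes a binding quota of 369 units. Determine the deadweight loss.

1096.54

Competitive equilibrium: 56.5 − 0.06Q = 16 + 0.015Q → Q* = 540, P* = 24.1.
At Q = 369: demand price = 56.5 − 0.06·369 = 34.36; supply price = 16 + 0.015·369 = 21.535.
ΔQ = 540 − 369 = 171; wedge = 34.36 − 21.535 = 12.825.
Deadweight loss = ½ × 171 × 12.825 = 1096.54.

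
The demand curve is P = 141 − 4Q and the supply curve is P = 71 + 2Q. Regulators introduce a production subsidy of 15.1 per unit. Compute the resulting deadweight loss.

Competitive equilibrium: 141 − 4Q = 71 + 2Q → Q* = 11.6667, P* = 94.3333.
The subsidy lowers effective supply by 15.1: P = 55.9 + 2Q.
New quantity: 141 − 4Q = 55.9 + 2Q → Q' = 14.1833.
Overproduction ΔQ = 14.1833 − 11.6667 = 2.5166; wedge = subsidy = 15.1.
Deadweight loss = ½ × 2.5166 × 15.1 = 19.

19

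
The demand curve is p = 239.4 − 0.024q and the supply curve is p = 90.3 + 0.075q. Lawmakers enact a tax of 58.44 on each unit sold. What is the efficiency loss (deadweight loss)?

Competitive equilibrium: 239.4 − 0.024q = 90.3 + 0.075q → q* = 1506.0606, p* = 203.2545.
With the tax, the buyer price exceeds the seller price by 58.44: (239.4 − 0.024q) − (90.3 + 0.075q) = 58.44 → q' = 915.7576.
Δq = 1506.0606 − 915.7576 = 590.303; the wedge equals the tax, 58.44.
The triangle = ½ × 590.303 × 58.44 = 17248.65.

17248.65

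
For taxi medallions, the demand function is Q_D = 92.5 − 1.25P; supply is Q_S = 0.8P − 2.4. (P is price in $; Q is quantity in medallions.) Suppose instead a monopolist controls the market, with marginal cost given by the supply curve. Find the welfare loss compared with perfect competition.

$96.88

In inverse form: demand P = 74 − 0.8Q, supply P = 3 + 1.25Q.
Competitive equilibrium: 74 − 0.8Q = 3 + 1.25Q → Q* = 34.6341, P* = 46.2927.
Marginal revenue: MR = 74 − 1.6Q. Set MR = MC: 74 − 1.6Q = 3 + 1.25Q → Q_m = 24.9123.
Price P_m = 74 − 0.8·24.9123 = 54.0702; MC(Q_m) = 3 + 1.25·24.9123 = 34.1404.
Competitive Q* = 34.6341, so ΔQ = 9.7218; wedge = 54.0702 − 34.1404 = 19.9298.
The triangle = ½ × 9.7218 × 19.9298 = $96.88.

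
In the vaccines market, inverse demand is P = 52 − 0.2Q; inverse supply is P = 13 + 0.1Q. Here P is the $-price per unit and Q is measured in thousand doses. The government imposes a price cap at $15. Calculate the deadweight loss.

Competitive equilibrium: 52 − 0.2Q = 13 + 0.1Q → Q* = 130, P* = 26.
At the ceiling P = 15, quantity supplied = (15 − 13)/0.1 = 20.
Willingness to pay at Q' = 20: 52 − 0.2·20 = 48.
ΔQ = 130 − 20 = 110; wedge = 48 − 15 = 33.
DWL = ½ × 110 × 33 = $1815 thousand.

$1815 thousand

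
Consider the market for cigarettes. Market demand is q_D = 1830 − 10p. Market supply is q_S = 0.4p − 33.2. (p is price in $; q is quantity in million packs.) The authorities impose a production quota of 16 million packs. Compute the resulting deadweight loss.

$655.88 million

In inverse form: demand p = 183 − 0.1q, supply p = 83 + 2.5q.
Competitive equilibrium: 183 − 0.1q = 83 + 2.5q → q* = 38.4615, p* = 179.1538.
At q = 16: demand price = 183 − 0.1·16 = 181.4; supply price = 83 + 2.5·16 = 123.
Δq = 38.4615 − 16 = 22.4615; wedge = 181.4 − 123 = 58.4.
Deadweight loss = ½ × 22.4615 × 58.4 = $655.88 million.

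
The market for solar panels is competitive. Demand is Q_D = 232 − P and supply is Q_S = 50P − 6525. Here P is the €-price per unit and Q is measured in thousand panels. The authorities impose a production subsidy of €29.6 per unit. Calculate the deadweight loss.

€429.49 thousand

In inverse form: demand P = 232 − Q, supply P = 130.5 + 0.02Q.
Competitive equilibrium: 232 − Q = 130.5 + 0.02Q → Q* = 99.5098, P* = 132.4902.
The subsidy lowers effective supply by 29.6: P = 100.9 + 0.02Q.
New quantity: 232 − Q = 100.9 + 0.02Q → Q' = 128.5294.
Overproduction ΔQ = 128.5294 − 99.5098 = 29.0196; wedge = subsidy = 29.6.
Deadweight loss = ½ × 29.0196 × 29.6 = €429.49 thousand.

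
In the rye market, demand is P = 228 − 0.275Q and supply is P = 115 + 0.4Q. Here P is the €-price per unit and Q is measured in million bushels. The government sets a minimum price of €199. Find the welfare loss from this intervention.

€1295.38 million

Competitive equilibrium: 228 − 0.275Q = 115 + 0.4Q → Q* = 167.4074, P* = 181.963.
At the floor P = 199, quantity demanded = (228 − 199)/0.275 = 105.4545.
Sellers' marginal cost at Q' = 105.4545: 115 + 0.4·105.4545 = 157.1818.
ΔQ = 167.4074 − 105.4545 = 61.9529; wedge = 199 − 157.1818 = 41.8182.
DWL = ½ × 61.9529 × 41.8182 = €1295.38 million.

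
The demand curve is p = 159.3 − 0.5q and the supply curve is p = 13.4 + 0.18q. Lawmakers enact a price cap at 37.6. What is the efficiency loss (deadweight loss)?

2182.23

Competitive equilibrium: 159.3 − 0.5q = 13.4 + 0.18q → q* = 214.5588, p* = 52.0206.
At the ceiling p = 37.6, quantity supplied = (37.6 − 13.4)/0.18 = 134.4444.
Willingness to pay at q' = 134.4444: 159.3 − 0.5·134.4444 = 92.0778.
Δq = 214.5588 − 134.4444 = 80.1144; wedge = 92.0778 − 37.6 = 54.4778.
DWL = ½ × 80.1144 × 54.4778 = 2182.23.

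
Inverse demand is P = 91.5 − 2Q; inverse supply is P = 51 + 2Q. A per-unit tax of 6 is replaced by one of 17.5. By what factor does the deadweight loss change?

8.507

Competitive equilibrium: 91.5 − 2Q = 51 + 2Q → Q* = 10.125, P* = 71.25.
For a per-unit tax t: ΔQ = t/4, so DWL = ½·t·(t/4) = t²/8.
At t = 6: DWL = 4.5. At t = 17.5: DWL = 38.281.
Ratio = (17.5/6)² = 8.507.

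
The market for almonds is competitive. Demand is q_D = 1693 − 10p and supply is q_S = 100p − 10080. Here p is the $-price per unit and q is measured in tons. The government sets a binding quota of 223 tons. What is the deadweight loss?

In inverse form: demand p = 169.3 − 0.1q, supply p = 100.8 + 0.01q.
Competitive equilibrium: 169.3 − 0.1q = 100.8 + 0.01q → q* = 622.7273, p* = 107.0273.
At q = 223: demand price = 169.3 − 0.1·223 = 147; supply price = 100.8 + 0.01·223 = 103.03.
Δq = 622.7273 − 223 = 399.7273; wedge = 147 − 103.03 = 43.97.
DWL = ½ × 399.7273 × 43.97 = $8788.

$8788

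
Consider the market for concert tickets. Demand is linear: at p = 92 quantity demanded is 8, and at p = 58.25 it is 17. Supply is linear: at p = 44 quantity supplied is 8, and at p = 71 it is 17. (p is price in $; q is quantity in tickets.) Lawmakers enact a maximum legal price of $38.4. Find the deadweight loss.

$272.03

Demand slope = (58.25 − 92)/(17 − 8) = −3.75, so p = 122 − 3.75q.
Supply slope = (71 − 44)/(17 − 8) = 3, so p = 20 + 3q.
Competitive equilibrium: 122 − 3.75q = 20 + 3q → q* = 15.1111, p* = 65.3333.
At the ceiling p = 38.4, quantity supplied = (38.4 − 20)/3 = 6.1333.
Willingness to pay at q' = 6.1333: 122 − 3.75·6.1333 = 99.0001.
Δq = 15.1111 − 6.1333 = 8.9778; wedge = 99.0001 − 38.4 = 60.6001.
The triangle = ½ × 8.9778 × 60.6001 = $272.03.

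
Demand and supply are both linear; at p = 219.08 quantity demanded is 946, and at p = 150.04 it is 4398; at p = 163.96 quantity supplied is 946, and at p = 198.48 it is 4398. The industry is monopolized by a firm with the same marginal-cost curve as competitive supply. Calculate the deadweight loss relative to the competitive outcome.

Demand slope = (150.04 − 219.08)/(4398 − 946) = −0.02, so p = 238 − 0.02q.
Supply slope = (198.48 − 163.96)/(4398 − 946) = 0.01, so p = 154.5 + 0.01q.
Competitive equilibrium: 238 − 0.02q = 154.5 + 0.01q → q* = 2783.3333, p* = 182.3333.
Marginal revenue: MR = 238 − 0.04q. Set MR = MC: 238 − 0.04q = 154.5 + 0.01q → q_m = 1670.
Price p_m = 238 − 0.02·1670 = 204.6; MC(q_m) = 154.5 + 0.01·1670 = 171.2.
Competitive q* = 2783.3333, so Δq = 1113.3333; wedge = 204.6 − 171.2 = 33.4.
Deadweight loss = ½ × 1113.3333 × 33.4 = 18592.67.

18592.67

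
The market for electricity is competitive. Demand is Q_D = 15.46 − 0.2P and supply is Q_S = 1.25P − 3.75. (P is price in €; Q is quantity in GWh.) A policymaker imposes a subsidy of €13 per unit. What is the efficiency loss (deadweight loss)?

€14.57

In inverse form: demand P = 77.3 − 5Q, supply P = 3 + 0.8Q.
Competitive equilibrium: 77.3 − 5Q = 3 + 0.8Q → Q* = 12.8103, P* = 13.2483.
The subsidy lowers effective supply by 13: P = 0.8Q − 10.
New quantity: 77.3 − 5Q = 0.8Q − 10 → Q' = 15.0517.
Overproduction ΔQ = 15.0517 − 12.8103 = 2.2414; wedge = subsidy = 13.
DWL = ½ × 2.2414 × 13 = €14.57.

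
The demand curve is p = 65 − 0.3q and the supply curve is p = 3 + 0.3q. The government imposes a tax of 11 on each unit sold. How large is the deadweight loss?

100.83

Competitive equilibrium: 65 − 0.3q = 3 + 0.3q → q* = 103.3333, p* = 34.
With the tax, the buyer price exceeds the seller price by 11: (65 − 0.3q) − (3 + 0.3q) = 11 → q' = 85.
Δq = 103.3333 − 85 = 18.3333; the wedge equals the tax, 11.
Deadweight loss = ½ × 18.3333 × 11 = 100.83.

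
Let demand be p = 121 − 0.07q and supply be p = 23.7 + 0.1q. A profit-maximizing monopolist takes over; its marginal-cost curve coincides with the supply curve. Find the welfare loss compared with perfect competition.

2368.76

Competitive equilibrium: 121 − 0.07q = 23.7 + 0.1q → q* = 572.35294, p* = 80.93529.
Marginal revenue: MR = 121 − 0.14q. Set MR = MC: 121 − 0.14q = 23.7 + 0.1q → q_m = 405.41667.
Price p_m = 121 − 0.07·405.41667 = 92.62083; MC(q_m) = 23.7 + 0.1·405.41667 = 64.24167.
Competitive q* = 572.35294, so Δq = 166.93627; wedge = 92.62083 − 64.24167 = 28.37916.
Welfare loss = ½ × 166.93627 × 28.37916 = 2368.76.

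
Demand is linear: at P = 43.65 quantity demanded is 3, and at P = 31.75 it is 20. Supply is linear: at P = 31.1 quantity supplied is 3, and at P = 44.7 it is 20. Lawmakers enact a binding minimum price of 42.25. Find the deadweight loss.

30.40

Demand slope = (31.75 − 43.65)/(20 − 3) = −0.7, so P = 45.75 − 0.7Q.
Supply slope = (44.7 − 31.1)/(20 − 3) = 0.8, so P = 28.7 + 0.8Q.
Competitive equilibrium: 45.75 − 0.7Q = 28.7 + 0.8Q → Q* = 11.3667, P* = 37.7933.
At the floor P = 42.25, quantity demanded = (45.75 − 42.25)/0.7 = 5.
Sellers' marginal cost at Q' = 5: 28.7 + 0.8·5 = 32.7.
ΔQ = 11.3667 − 5 = 6.3667; wedge = 42.25 − 32.7 = 9.55.
Welfare loss = ½ × 6.3667 × 9.55 = 30.40.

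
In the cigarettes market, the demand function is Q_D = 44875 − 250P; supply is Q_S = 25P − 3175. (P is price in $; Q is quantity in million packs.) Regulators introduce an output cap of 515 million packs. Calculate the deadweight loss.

$10118.47 million

In inverse form: demand P = 179.5 − 0.004Q, supply P = 127 + 0.04Q.
Competitive equilibrium: 179.5 − 0.004Q = 127 + 0.04Q → Q* = 1193.1818, P* = 174.7273.
At Q = 515: demand price = 179.5 − 0.004·515 = 177.44; supply price = 127 + 0.04·515 = 147.6.
ΔQ = 1193.1818 − 515 = 678.1818; wedge = 177.44 − 147.6 = 29.84.
Welfare loss = ½ × 678.1818 × 29.84 = $10118.47 million.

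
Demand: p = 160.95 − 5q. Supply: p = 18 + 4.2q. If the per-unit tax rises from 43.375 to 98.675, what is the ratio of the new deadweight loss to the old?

Competitive equilibrium: 160.95 − 5q = 18 + 4.2q → q* = 15.538, p* = 83.2598.
For a per-unit tax t: Δq = t/9.2, so DWL = ½·t·(t/9.2) = t²/18.4.
At t = 43.375: DWL = 102.249. At t = 98.675: DWL = 529.172.
Ratio = (98.675/43.375)² = 5.175.

5.175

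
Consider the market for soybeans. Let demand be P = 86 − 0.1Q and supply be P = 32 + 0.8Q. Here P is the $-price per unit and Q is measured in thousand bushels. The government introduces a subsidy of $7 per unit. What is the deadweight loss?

Competitive equilibrium: 86 − 0.1Q = 32 + 0.8Q → Q* = 60, P* = 80.
The subsidy lowers effective supply by 7: P = 25 + 0.8Q.
New quantity: 86 − 0.1Q = 25 + 0.8Q → Q' = 67.7778.
Overproduction ΔQ = 67.7778 − 60 = 7.7778; wedge = subsidy = 7.
DWL = ½ × 7.7778 × 7 = $27.22 thousand.

$27.22 thousand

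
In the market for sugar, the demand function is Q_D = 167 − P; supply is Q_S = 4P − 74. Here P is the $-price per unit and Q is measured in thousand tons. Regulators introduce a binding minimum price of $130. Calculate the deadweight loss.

$4182.025 thousand

In inverse form: demand P = 167 − Q, supply P = 18.5 + 0.25Q.
Competitive equilibrium: 167 − Q = 18.5 + 0.25Q → Q* = 118.8, P* = 48.2.
At the floor P = 130, quantity demanded = (167 − 130)/1 = 37.
Sellers' marginal cost at Q' = 37: 18.5 + 0.25·37 = 27.75.
ΔQ = 118.8 − 37 = 81.8; wedge = 130 − 27.75 = 102.25.
Welfare loss = ½ × 81.8 × 102.25 = $4182.025 thousand.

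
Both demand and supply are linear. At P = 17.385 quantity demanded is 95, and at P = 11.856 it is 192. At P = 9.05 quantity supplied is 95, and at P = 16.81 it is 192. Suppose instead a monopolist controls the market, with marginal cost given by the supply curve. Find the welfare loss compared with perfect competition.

Demand slope = (11.856 − 17.385)/(192 − 95) = −0.057, so P = 22.8 − 0.057Q.
Supply slope = (16.81 − 9.05)/(192 − 95) = 0.08, so P = 1.45 + 0.08Q.
Competitive equilibrium: 22.8 − 0.057Q = 1.45 + 0.08Q → Q* = 155.8394, P* = 13.9172.
Marginal revenue: MR = 22.8 − 0.114Q. Set MR = MC: 22.8 − 0.114Q = 1.45 + 0.08Q → Q_m = 110.0515.
Price P_m = 22.8 − 0.057·110.0515 = 16.5271; MC(Q_m) = 1.45 + 0.08·110.0515 = 10.2541.
Competitive Q* = 155.8394, so ΔQ = 45.7879; wedge = 16.5271 − 10.2541 = 6.273.
Welfare loss = ½ × 45.7879 × 6.273 = 143.61.

143.61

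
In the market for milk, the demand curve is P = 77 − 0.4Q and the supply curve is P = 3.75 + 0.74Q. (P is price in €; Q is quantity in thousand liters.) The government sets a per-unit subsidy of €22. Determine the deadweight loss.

Competitive equilibrium: 77 − 0.4Q = 3.75 + 0.74Q → Q* = 64.2544, P* = 51.2982.
The subsidy lowers effective supply by 22: P = 0.74Q − 18.25.
New quantity: 77 − 0.4Q = 0.74Q − 18.25 → Q' = 83.5526.
Overproduction ΔQ = 83.5526 − 64.2544 = 19.2982; wedge = subsidy = 22.
Welfare loss = ½ × 19.2982 × 22 = €212.28 thousand.

€212.28 thousand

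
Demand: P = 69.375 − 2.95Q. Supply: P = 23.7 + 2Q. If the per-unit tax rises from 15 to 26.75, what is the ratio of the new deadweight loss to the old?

Competitive equilibrium: 69.375 − 2.95Q = 23.7 + 2Q → Q* = 9.2273, P* = 42.1545.
For a per-unit tax t: ΔQ = t/4.95, so DWL = ½·t·(t/4.95) = t²/9.9.
At t = 15: DWL = 22.727. At t = 26.75: DWL = 72.279.
Ratio = (26.75/15)² = 3.180.

3.180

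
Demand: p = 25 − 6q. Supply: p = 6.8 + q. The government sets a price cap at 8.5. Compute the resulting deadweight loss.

Competitive equilibrium: 25 − 6q = 6.8 + q → q* = 2.6, p* = 9.4.
At the ceiling p = 8.5, quantity supplied = (8.5 − 6.8)/1 = 1.7.
Willingness to pay at q' = 1.7: 25 − 6·1.7 = 14.8.
Δq = 2.6 − 1.7 = 0.9; wedge = 14.8 − 8.5 = 6.3.
DWL = ½ × 0.9 × 6.3 = 2.835.

2.835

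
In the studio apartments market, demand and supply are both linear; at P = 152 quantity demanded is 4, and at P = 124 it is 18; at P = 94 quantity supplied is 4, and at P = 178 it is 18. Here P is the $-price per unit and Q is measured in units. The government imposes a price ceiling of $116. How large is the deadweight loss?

Demand slope = (124 − 152)/(18 − 4) = −2, so P = 160 − 2Q.
Supply slope = (178 − 94)/(18 − 4) = 6, so P = 70 + 6Q.
Competitive equilibrium: 160 − 2Q = 70 + 6Q → Q* = 11.25, P* = 137.5.
At the ceiling P = 116, quantity supplied = (116 − 70)/6 = 7.6667.
Willingness to pay at Q' = 7.6667: 160 − 2·7.6667 = 144.6666.
ΔQ = 11.25 − 7.6667 = 3.5833; wedge = 144.6666 − 116 = 28.6666.
Deadweight loss = ½ × 3.5833 × 28.6666 = $51.36.

$51.36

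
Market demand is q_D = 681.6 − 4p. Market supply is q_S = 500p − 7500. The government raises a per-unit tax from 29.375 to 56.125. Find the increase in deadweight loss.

4537.95

In inverse form: demand p = 170.4 − 0.25q, supply p = 15 + 0.002q.
Competitive equilibrium: 170.4 − 0.25q = 15 + 0.002q → q* = 616.6667, p* = 16.2333.
For a per-unit tax t: Δq = t/0.252, so DWL = ½·t·(t/0.252) = t²/0.504.
At t = 29.375: DWL = 1712.085. At t = 56.125: DWL = 6250.031.
Increase = 6250.031 − 1712.085 = 4537.95.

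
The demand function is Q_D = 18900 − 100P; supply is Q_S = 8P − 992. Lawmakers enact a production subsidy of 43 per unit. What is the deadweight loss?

6848.15

In inverse form: demand P = 189 − 0.01Q, supply P = 124 + 0.125Q.
Competitive equilibrium: 189 − 0.01Q = 124 + 0.125Q → Q* = 481.4815, P* = 184.1852.
The subsidy lowers effective supply by 43: P = 81 + 0.125Q.
New quantity: 189 − 0.01Q = 81 + 0.125Q → Q' = 800.
Overproduction ΔQ = 800 − 481.4815 = 318.5185; wedge = subsidy = 43.
Welfare loss = ½ × 318.5185 × 43 = 6848.15.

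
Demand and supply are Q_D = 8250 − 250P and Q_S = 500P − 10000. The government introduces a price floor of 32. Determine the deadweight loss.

In inverse form: demand P = 33 − 0.004Q, supply P = 20 + 0.002Q.
Competitive equilibrium: 33 − 0.004Q = 20 + 0.002Q → Q* = 2166.6667, P* = 24.3333.
At the floor P = 32, quantity demanded = (33 − 32)/0.004 = 250.
Sellers' marginal cost at Q' = 250: 20 + 0.002·250 = 20.5.
ΔQ = 2166.6667 − 250 = 1916.6667; wedge = 32 − 20.5 = 11.5.
Welfare loss = ½ × 1916.6667 × 11.5 = 11020.83.

11020.83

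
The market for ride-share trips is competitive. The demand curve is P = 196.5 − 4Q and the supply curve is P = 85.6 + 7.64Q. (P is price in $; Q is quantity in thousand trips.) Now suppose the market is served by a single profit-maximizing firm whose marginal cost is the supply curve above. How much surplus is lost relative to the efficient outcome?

$34.56 thousand

Competitive equilibrium: 196.5 − 4Q = 85.6 + 7.64Q → Q* = 9.5275, P* = 158.39.
Marginal revenue: MR = 196.5 − 8Q. Set MR = MC: 196.5 − 8Q = 85.6 + 7.64Q → Q_m = 7.0908.
Price P_m = 196.5 − 4·7.0908 = 168.1368; MC(Q_m) = 85.6 + 7.64·7.0908 = 139.7737.
Competitive Q* = 9.5275, so ΔQ = 2.4367; wedge = 168.1368 − 139.7737 = 28.3631.
The triangle = ½ × 2.4367 × 28.3631 = $34.56 thousand.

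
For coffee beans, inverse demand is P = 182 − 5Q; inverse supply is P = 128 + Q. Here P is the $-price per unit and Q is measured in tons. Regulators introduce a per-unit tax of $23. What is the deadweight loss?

$44.08

Competitive equilibrium: 182 − 5Q = 128 + Q → Q* = 9, P* = 137.
With the tax, the buyer price exceeds the seller price by 23: (182 − 5Q) − (128 + Q) = 23 → Q' = 5.1667.
ΔQ = 9 − 5.1667 = 3.8333; the wedge equals the tax, 23.
Welfare loss = ½ × 3.8333 × 23 = $44.08.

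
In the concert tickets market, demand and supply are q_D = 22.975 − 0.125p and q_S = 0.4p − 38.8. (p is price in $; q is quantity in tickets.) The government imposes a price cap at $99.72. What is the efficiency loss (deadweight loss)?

In inverse form: demand p = 183.8 − 8q, supply p = 97 + 2.5q.
Competitive equilibrium: 183.8 − 8q = 97 + 2.5q → q* = 8.2667, p* = 117.6667.
At the ceiling p = 99.72, quantity supplied = (99.72 − 97)/2.5 = 1.088.
Willingness to pay at q' = 1.088: 183.8 − 8·1.088 = 175.096.
Δq = 8.2667 − 1.088 = 7.1787; wedge = 175.096 − 99.72 = 75.376.
Deadweight loss = ½ × 7.1787 × 75.376 = $270.55.

$270.55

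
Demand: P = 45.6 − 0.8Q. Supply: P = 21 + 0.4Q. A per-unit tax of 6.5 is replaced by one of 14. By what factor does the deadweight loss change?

Competitive equilibrium: 45.6 − 0.8Q = 21 + 0.4Q → Q* = 20.5, P* = 29.2.
For a per-unit tax t: ΔQ = t/1.2, so DWL = ½·t·(t/1.2) = t²/2.4.
At t = 6.5: DWL = 17.604. At t = 14: DWL = 81.667.
Ratio = (14/6.5)² = 4.639.

4.639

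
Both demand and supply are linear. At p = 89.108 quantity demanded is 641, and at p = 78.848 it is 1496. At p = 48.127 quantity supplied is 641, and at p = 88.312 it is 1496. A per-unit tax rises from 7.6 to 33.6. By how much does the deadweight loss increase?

Demand slope = (78.848 − 89.108)/(1496 − 641) = −0.012, so p = 96.8 − 0.012q.
Supply slope = (88.312 − 48.127)/(1496 − 641) = 0.047, so p = 18 + 0.047q.
Competitive equilibrium: 96.8 − 0.012q = 18 + 0.047q → q* = 1335.5932, p* = 80.7729.
For a per-unit tax t: Δq = t/0.059, so DWL = ½·t·(t/0.059) = t²/0.118.
At t = 7.6: DWL = 489.492. At t = 33.6: DWL = 9567.458.
Increase = 9567.458 − 489.492 = 9077.97.

9077.97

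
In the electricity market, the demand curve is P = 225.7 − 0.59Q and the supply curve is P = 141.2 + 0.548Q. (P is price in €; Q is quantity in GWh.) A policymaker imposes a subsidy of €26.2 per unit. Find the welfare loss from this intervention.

€301.60

Competitive equilibrium: 225.7 − 0.59Q = 141.2 + 0.548Q → Q* = 74.2531, P* = 181.8907.
The subsidy lowers effective supply by 26.2: P = 115 + 0.548Q.
New quantity: 225.7 − 0.59Q = 115 + 0.548Q → Q' = 97.2759.
Overproduction ΔQ = 97.2759 − 74.2531 = 23.0228; wedge = subsidy = 26.2.
DWL = ½ × 23.0228 × 26.2 = €301.60.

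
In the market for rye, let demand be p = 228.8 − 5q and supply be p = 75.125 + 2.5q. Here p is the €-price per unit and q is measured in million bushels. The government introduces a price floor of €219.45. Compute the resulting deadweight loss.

€1300.14 million

Competitive equilibrium: 228.8 − 5q = 75.125 + 2.5q → q* = 20.49, p* = 126.35.
At the floor p = 219.45, quantity demanded = (228.8 − 219.45)/5 = 1.87.
Sellers' marginal cost at q' = 1.87: 75.125 + 2.5·1.87 = 79.8.
Δq = 20.49 − 1.87 = 18.62; wedge = 219.45 − 79.8 = 139.65.
Deadweight loss = ½ × 18.62 × 139.65 = €1300.14 million.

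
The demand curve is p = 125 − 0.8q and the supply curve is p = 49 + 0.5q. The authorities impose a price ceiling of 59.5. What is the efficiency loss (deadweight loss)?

Competitive equilibrium: 125 − 0.8q = 49 + 0.5q → q* = 58.4615, p* = 78.2308.
At the ceiling p = 59.5, quantity supplied = (59.5 − 49)/0.5 = 21.
Willingness to pay at q' = 21: 125 − 0.8·21 = 108.2.
Δq = 58.4615 − 21 = 37.4615; wedge = 108.2 − 59.5 = 48.7.
Deadweight loss = ½ × 37.4615 × 48.7 = 912.19.

912.19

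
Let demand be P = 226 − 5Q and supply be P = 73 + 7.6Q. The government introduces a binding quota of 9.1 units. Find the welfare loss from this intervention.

58.33

Competitive equilibrium: 226 − 5Q = 73 + 7.6Q → Q* = 12.1429, P* = 165.2857.
At Q = 9.1: demand price = 226 − 5·9.1 = 180.5; supply price = 73 + 7.6·9.1 = 142.16.
ΔQ = 12.1429 − 9.1 = 3.0429; wedge = 180.5 − 142.16 = 38.34.
DWL = ½ × 3.0429 × 38.34 = 58.33.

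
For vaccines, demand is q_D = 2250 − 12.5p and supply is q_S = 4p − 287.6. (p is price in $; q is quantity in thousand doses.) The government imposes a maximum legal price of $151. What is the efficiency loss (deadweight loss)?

$20.61 thousand

In inverse form: demand p = 180 − 0.08q, supply p = 71.9 + 0.25q.
Competitive equilibrium: 180 − 0.08q = 71.9 + 0.25q → q* = 327.5758, p* = 153.7939.
At the ceiling p = 151, quantity supplied = (151 − 71.9)/0.25 = 316.4.
Willingness to pay at q' = 316.4: 180 − 0.08·316.4 = 154.688.
Δq = 327.5758 − 316.4 = 11.1758; wedge = 154.688 − 151 = 3.688.
Deadweight loss = ½ × 11.1758 × 3.688 = $20.61 thousand.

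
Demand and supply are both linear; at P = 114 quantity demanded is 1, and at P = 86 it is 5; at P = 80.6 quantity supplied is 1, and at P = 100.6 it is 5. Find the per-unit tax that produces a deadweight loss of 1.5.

6

Demand slope = (86 − 114)/(5 − 1) = −7, so P = 121 − 7Q.
Supply slope = (100.6 − 80.6)/(5 − 1) = 5, so P = 75.6 + 5Q.
Competitive equilibrium: 121 − 7Q = 75.6 + 5Q → Q* = 3.7833, P* = 94.5167.
A tax t gives ΔQ = t/12 and wedge t, so DWL = t²/24.
t²/24 = 1.5 → t² = 36 → t = 6.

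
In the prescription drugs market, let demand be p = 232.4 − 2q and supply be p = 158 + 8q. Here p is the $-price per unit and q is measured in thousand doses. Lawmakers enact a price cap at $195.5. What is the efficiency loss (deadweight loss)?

$37.88 thousand

Competitive equilibrium: 232.4 − 2q = 158 + 8q → q* = 7.44, p* = 217.52.
At the ceiling p = 195.5, quantity supplied = (195.5 − 158)/8 = 4.6875.
Willingness to pay at q' = 4.6875: 232.4 − 2·4.6875 = 223.025.
Δq = 7.44 − 4.6875 = 2.7525; wedge = 223.025 − 195.5 = 27.525.
DWL = ½ × 2.7525 × 27.525 = $37.88 thousand.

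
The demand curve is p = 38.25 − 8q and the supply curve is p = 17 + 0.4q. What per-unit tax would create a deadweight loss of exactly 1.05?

4.2

Competitive equilibrium: 38.25 − 8q = 17 + 0.4q → q* = 2.5298, p* = 18.0119.
A tax t gives Δq = t/8.4 and wedge t, so DWL = t²/16.8.
t²/16.8 = 1.05 → t² = 17.64 → t = 4.2.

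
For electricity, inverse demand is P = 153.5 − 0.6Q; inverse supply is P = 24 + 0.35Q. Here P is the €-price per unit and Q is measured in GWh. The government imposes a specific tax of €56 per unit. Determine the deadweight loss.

€1650.53

Competitive equilibrium: 153.5 − 0.6Q = 24 + 0.35Q → Q* = 136.3158, P* = 71.7105.
With the tax, the buyer price exceeds the seller price by 56: (153.5 − 0.6Q) − (24 + 0.35Q) = 56 → Q' = 77.3684.
ΔQ = 136.3158 − 77.3684 = 58.9474; the wedge equals the tax, 56.
Deadweight loss = ½ × 58.9474 × 56 = €1650.53.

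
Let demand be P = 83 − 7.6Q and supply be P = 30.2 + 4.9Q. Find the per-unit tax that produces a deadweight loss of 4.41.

10.5

Competitive equilibrium: 83 − 7.6Q = 30.2 + 4.9Q → Q* = 4.224, P* = 50.8976.
A tax t gives ΔQ = t/12.5 and wedge t, so DWL = t²/25.
t²/25 = 4.41 → t² = 110.25 → t = 10.5.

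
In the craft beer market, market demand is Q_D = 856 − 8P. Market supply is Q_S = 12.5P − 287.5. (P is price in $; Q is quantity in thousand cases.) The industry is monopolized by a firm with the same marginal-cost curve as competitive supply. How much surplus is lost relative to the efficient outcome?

$2469.26 thousand

In inverse form: demand P = 107 − 0.125Q, supply P = 23 + 0.08Q.
Competitive equilibrium: 107 − 0.125Q = 23 + 0.08Q → Q* = 409.7561, P* = 55.7805.
Marginal revenue: MR = 107 − 0.25Q. Set MR = MC: 107 − 0.25Q = 23 + 0.08Q → Q_m = 254.5455.
Price P_m = 107 − 0.125·254.5455 = 75.1818; MC(Q_m) = 23 + 0.08·254.5455 = 43.3636.
Competitive Q* = 409.7561, so ΔQ = 155.2106; wedge = 75.1818 − 43.3636 = 31.8182.
Deadweight loss = ½ × 155.2106 × 31.8182 = $2469.26 thousand.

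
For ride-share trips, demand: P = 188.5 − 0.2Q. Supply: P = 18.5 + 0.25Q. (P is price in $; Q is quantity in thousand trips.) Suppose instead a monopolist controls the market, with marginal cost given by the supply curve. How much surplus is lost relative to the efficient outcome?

$3040.11 thousand

Competitive equilibrium: 188.5 − 0.2Q = 18.5 + 0.25Q → Q* = 377.7778, P* = 112.9444.
Marginal revenue: MR = 188.5 − 0.4Q. Set MR = MC: 188.5 − 0.4Q = 18.5 + 0.25Q → Q_m = 261.5385.
Price P_m = 188.5 − 0.2·261.5385 = 136.1923; MC(Q_m) = 18.5 + 0.25·261.5385 = 83.8846.
Competitive Q* = 377.7778, so ΔQ = 116.2393; wedge = 136.1923 − 83.8846 = 52.3077.
The triangle = ½ × 116.2393 × 52.3077 = $3040.11 thousand.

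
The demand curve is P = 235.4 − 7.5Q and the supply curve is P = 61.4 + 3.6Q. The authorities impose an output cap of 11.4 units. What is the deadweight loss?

Competitive equilibrium: 235.4 − 7.5Q = 61.4 + 3.6Q → Q* = 15.6757, P* = 117.8324.
At Q = 11.4: demand price = 235.4 − 7.5·11.4 = 149.9; supply price = 61.4 + 3.6·11.4 = 102.44.
ΔQ = 15.6757 − 11.4 = 4.2757; wedge = 149.9 − 102.44 = 47.46.
The triangle = ½ × 4.2757 × 47.46 = 101.46.

101.46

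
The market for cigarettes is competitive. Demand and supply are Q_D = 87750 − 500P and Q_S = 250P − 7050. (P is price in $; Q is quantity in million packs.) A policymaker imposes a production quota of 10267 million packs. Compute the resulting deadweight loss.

In inverse form: demand P = 175.5 − 0.002Q, supply P = 28.2 + 0.004Q.
Competitive equilibrium: 175.5 − 0.002Q = 28.2 + 0.004Q → Q* = 24550, P* = 126.4.
At Q = 10267: demand price = 175.5 − 0.002·10267 = 154.966; supply price = 28.2 + 0.004·10267 = 69.268.
ΔQ = 24550 − 10267 = 14283; wedge = 154.966 − 69.268 = 85.698.
DWL = ½ × 14283 × 85.698 = $612012.267 million.

$612012.267 million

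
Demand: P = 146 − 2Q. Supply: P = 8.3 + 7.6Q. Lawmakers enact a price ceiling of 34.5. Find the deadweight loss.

569.91

Competitive equilibrium: 146 − 2Q = 8.3 + 7.6Q → Q* = 14.3438, P* = 117.3125.
At the ceiling P = 34.5, quantity supplied = (34.5 − 8.3)/7.6 = 3.4474.
Willingness to pay at Q' = 3.4474: 146 − 2·3.4474 = 139.1052.
ΔQ = 14.3438 − 3.4474 = 10.8964; wedge = 139.1052 − 34.5 = 104.6052.
DWL = ½ × 10.8964 × 104.6052 = 569.91.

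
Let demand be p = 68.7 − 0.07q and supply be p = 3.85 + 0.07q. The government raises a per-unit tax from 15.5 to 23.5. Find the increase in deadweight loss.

Competitive equilibrium: 68.7 − 0.07q = 3.85 + 0.07q → q* = 463.2143, p* = 36.275.
For a per-unit tax t: Δq = t/0.14, so DWL = ½·t·(t/0.14) = t²/0.28.
At t = 15.5: DWL = 858.036. At t = 23.5: DWL = 1972.321.
Increase = 1972.321 − 858.036 = 1114.29.

1114.29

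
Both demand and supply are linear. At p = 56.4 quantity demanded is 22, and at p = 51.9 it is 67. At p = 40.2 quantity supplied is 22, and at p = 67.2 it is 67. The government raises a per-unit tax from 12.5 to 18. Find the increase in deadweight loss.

119.82

Demand slope = (51.9 − 56.4)/(67 − 22) = −0.1, so p = 58.6 − 0.1q.
Supply slope = (67.2 − 40.2)/(67 − 22) = 0.6, so p = 27 + 0.6q.
Competitive equilibrium: 58.6 − 0.1q = 27 + 0.6q → q* = 45.1429, p* = 54.0857.
For a per-unit tax t: Δq = t/0.7, so DWL = ½·t·(t/0.7) = t²/1.4.
At t = 12.5: DWL = 111.607. At t = 18: DWL = 231.429.
Increase = 231.429 − 111.607 = 119.82.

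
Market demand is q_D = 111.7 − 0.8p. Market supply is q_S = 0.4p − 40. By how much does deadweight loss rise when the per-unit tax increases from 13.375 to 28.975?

88.088

In inverse form: demand p = 139.625 − 1.25q, supply p = 100 + 2.5q.
Competitive equilibrium: 139.625 − 1.25q = 100 + 2.5q → q* = 10.5667, p* = 126.4167.
For a per-unit tax t: Δq = t/3.75, so DWL = ½·t·(t/3.75) = t²/7.5.
At t = 13.375: DWL = 23.852. At t = 28.975: DWL = 111.94.
Increase = 111.94 − 23.852 = 88.088.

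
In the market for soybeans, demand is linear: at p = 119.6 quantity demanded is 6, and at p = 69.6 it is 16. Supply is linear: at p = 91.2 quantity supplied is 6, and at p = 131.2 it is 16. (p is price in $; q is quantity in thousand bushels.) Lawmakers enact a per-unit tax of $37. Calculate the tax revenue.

Demand slope = (69.6 − 119.6)/(16 − 6) = −5, so p = 149.6 − 5q.
Supply slope = (131.2 − 91.2)/(16 − 6) = 4, so p = 67.2 + 4q.
Competitive equilibrium: 149.6 − 5q = 67.2 + 4q → q* = 9.1556, p* = 103.8222.
With the tax, the buyer price exceeds the seller price by 37: (149.6 − 5q) − (67.2 + 4q) = 37 → q' = 5.0444.
Tax revenue = 37 × 5.0444 = $186.64 thousand.

$186.64 thousand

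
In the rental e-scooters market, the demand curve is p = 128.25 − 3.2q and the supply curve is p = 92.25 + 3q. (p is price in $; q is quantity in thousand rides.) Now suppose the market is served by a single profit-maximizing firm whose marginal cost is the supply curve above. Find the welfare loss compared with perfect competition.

Competitive equilibrium: 128.25 − 3.2q = 92.25 + 3q → q* = 5.8065, p* = 109.6694.
Marginal revenue: MR = 128.25 − 6.4q. Set MR = MC: 128.25 − 6.4q = 92.25 + 3q → q_m = 3.8298.
Price p_m = 128.25 − 3.2·3.8298 = 115.9946; MC(q_m) = 92.25 + 3·3.8298 = 103.7394.
Competitive q* = 5.8065, so Δq = 1.9767; wedge = 115.9946 − 103.7394 = 12.2552.
Welfare loss = ½ × 1.9767 × 12.2552 = $12.11 thousand.

$12.11 thousand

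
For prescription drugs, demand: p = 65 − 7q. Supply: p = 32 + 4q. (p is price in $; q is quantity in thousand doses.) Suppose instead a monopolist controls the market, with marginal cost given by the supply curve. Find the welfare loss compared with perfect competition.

Competitive equilibrium: 65 − 7q = 32 + 4q → q* = 3, p* = 44.
Marginal revenue: MR = 65 − 14q. Set MR = MC: 65 − 14q = 32 + 4q → q_m = 1.8333.
Price p_m = 65 − 7·1.8333 = 52.1669; MC(q_m) = 32 + 4·1.8333 = 39.3332.
Competitive q* = 3, so Δq = 1.1667; wedge = 52.1669 − 39.3332 = 12.8337.
Welfare loss = ½ × 1.1667 × 12.8337 = $7.49 thousand.

$7.49 thousand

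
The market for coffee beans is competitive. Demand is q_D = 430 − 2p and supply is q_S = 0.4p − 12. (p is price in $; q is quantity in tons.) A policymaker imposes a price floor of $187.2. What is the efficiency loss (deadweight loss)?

$55.21

In inverse form: demand p = 215 − 0.5q, supply p = 30 + 2.5q.
Competitive equilibrium: 215 − 0.5q = 30 + 2.5q → q* = 61.6667, p* = 184.1667.
At the floor p = 187.2, quantity demanded = (215 − 187.2)/0.5 = 55.6.
Sellers' marginal cost at q' = 55.6: 30 + 2.5·55.6 = 169.
Δq = 61.6667 − 55.6 = 6.0667; wedge = 187.2 − 169 = 18.2.
Deadweight loss = ½ × 6.0667 × 18.2 = $55.21.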